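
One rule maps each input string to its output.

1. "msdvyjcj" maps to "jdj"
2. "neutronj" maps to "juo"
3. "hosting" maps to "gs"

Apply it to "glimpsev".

In each case the input is transformed by: move the last 2 characters to the front (rotate right by 2), then keep one character in every 3, starting at position 2 (positions 2nd, 5th, 8th, ...).
For "glimpsev" the result is "vis".

vis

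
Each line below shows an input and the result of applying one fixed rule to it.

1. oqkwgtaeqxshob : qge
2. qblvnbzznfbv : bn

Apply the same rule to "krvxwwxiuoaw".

Rule — keep one character in every 3, starting at position 2 (positions 2nd, 5th, 8th, ...), then delete the last 2 characters.
"krvxwwxiuoaw" → "rw".

rw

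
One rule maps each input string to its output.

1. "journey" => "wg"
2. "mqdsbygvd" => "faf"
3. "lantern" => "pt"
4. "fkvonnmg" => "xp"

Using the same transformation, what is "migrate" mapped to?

iv

The transformation: shift every letter 2 places forward in the alphabet (wrapping around), then keep one character in every 3, starting at position 3 (positions 3rd, 6th, 9th, ...).
Starting from "migrate": after the first operation, "okitcvg"; after the second, "iv".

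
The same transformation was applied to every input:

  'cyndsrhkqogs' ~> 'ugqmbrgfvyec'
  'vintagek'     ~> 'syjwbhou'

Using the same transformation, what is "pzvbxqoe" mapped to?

The transformation: shift every letter 12 places backward in the alphabet (wrapping around), then move the last 2 characters to the front (rotate right by 2).
For "pzvbxqoe", step one produces "dnjplecs"; step two turns that into "csdnjple".
(Check on "cyndsrhkqogs": → "qmbrgfvyecug" → "ugqmbrgfvyec" ✓)

csdnjple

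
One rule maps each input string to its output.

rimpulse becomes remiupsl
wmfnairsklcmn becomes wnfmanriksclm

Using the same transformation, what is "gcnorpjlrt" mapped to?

gtncrojprl

The rule is to move the last character to the front, then swap each adjacent pair of characters (1↔2, 3↔4, ...).
On "gcnorpjlrt": the first step gives "tgcnorpjlr", and the second then gives "gtncrojprl".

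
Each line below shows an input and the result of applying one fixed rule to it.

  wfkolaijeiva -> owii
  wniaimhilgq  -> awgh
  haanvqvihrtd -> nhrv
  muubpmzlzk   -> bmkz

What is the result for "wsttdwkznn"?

twnk

The pattern: keep one character in every 3, starting at position 1 (positions 1st, 4th, 7th, ...), then swap each adjacent pair of characters (1↔2, 3↔4, ...).
Working it through for "wsttdwkznn": intermediate "wtkn", final "twnk".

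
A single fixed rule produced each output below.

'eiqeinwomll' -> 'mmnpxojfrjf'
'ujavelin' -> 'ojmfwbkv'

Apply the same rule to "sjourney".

In each case the input is transformed by: shift every letter 1 place forward in the alphabet (wrapping around), then reverse the string.
Applying both steps to "sjourney": "tkpvsofz", then "zfosvpkt".
(Check on "eiqeinwomll": → "fjrfjoxpnmm" → "mmnpxojfrjf" ✓)

zfosvpkt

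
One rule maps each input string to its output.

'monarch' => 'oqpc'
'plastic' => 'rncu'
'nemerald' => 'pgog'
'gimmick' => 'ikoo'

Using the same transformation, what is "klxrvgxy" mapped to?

mnzt

Looking at the pairs, the operation is to shift every letter 2 places forward in the alphabet (wrapping around), then keep only the first 4 characters.
Starting from "klxrvgxy": after the first operation, "mnztxiza"; after the second, "mnzt".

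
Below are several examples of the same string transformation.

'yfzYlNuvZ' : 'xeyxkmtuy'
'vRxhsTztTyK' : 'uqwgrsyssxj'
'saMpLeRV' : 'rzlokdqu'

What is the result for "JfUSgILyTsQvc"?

ietrfhkxsrpub

What's happening: shift every letter 1 place backward in the alphabet (wrapping around), then convert every letter to lowercase.
For "JfUSgILyTsQvc", step one produces "IeTRfHKxSrPub"; step two turns that into "ietrfhkxsrpub".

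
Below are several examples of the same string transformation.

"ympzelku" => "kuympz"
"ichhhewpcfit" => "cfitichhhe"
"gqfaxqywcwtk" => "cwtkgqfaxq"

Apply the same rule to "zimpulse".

sezimp

The pattern: swap the front and back halves of the string, then delete the first 2 characters.
"zimpulse" → "ulsezimp" → "sezimp".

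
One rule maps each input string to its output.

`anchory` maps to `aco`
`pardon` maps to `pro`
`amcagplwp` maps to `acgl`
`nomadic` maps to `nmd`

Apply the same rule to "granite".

gai

The pattern: move the last character to the front, then keep every other character starting from the second (positions 2nd, 4th, 6th, ...).
"granite" → "egranit" → "gai".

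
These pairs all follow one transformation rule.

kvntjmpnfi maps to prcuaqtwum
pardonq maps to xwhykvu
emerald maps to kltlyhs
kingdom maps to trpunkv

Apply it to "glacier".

ynshjpl

What's happening: shift every letter 7 places forward in the alphabet (wrapping around), then move the last character to the front.
"glacier" → "nshjply" → "ynshjpl".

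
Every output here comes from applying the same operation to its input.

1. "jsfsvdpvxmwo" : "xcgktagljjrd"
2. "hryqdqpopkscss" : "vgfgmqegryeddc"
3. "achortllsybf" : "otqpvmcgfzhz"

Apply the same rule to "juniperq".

In each case the input is transformed by: shift every letter 12 places backward in the alphabet (wrapping around), then take characters alternately from the front and the back (1st, last, 2nd, 2nd-last, ...).
Working it through for "juniperq": intermediate "xibwdsfe", final "xeifbswd".
(Check on "jsfsvdpvxmwo": → "xgtgjrdjlakc" → "xcgktagljjrd" ✓)

xeifbswd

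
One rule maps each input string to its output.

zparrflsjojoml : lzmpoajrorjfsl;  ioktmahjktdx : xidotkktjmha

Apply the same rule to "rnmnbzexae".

Rule — take characters alternately from the front and the back (1st, last, 2nd, 2nd-last, ...), then swap each adjacent pair of characters (1↔2, 3↔4, ...).
On "rnmnbzexae": the first step gives "renamxnebz", and the second then gives "eranxmenzb".

eranxmenzb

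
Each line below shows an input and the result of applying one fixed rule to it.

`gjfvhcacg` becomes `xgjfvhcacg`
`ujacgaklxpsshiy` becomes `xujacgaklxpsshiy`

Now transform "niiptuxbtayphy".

In each case the input is transformed by: prepend "x".
On "niiptuxbtayphy" that produces "xniiptuxbtayphy".

xniiptuxbtayphy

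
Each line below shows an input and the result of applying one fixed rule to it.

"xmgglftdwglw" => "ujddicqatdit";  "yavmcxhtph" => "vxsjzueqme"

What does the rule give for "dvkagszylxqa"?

ashxdpwviunx

Each output is the input with this applied: shift every letter 3 places backward in the alphabet (wrapping around).
For "dvkagszylxqa" the result is "ashxdpwviunx".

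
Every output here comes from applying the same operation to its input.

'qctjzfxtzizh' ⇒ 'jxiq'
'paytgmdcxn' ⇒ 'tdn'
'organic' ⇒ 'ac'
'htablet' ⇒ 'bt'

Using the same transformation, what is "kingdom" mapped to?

gm

Rule — move the first 2 characters to the end (rotate left by 2), then keep one character in every 3, starting at position 2 (positions 2nd, 5th, 8th, ...).
Applying both steps to "kingdom": "ngdomki", then "gm".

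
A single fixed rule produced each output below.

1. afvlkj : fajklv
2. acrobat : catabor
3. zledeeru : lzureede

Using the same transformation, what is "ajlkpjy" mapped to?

What's happening: move the first 2 characters to the end (rotate left by 2), then reverse the string.
So "ajlkpjy" becomes "jayjpkl".

jayjpkl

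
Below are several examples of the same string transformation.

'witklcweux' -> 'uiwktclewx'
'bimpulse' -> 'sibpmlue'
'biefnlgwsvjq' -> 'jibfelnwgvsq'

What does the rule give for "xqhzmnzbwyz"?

The rule is to swap each adjacent pair of characters (1↔2, 3↔4, ...), then move the last character to the front.
So "xqhzmnzbwyz" becomes "zqxzhnmbzyw".
(Check on "bimpulse": → "ibpmlues" → "sibpmlue" ✓)

zqxzhnmbzyw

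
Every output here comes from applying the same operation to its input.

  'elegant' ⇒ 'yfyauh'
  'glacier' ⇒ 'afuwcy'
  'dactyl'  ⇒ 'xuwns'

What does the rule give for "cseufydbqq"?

wmyozsxvk

The pattern: shift every letter 6 places backward in the alphabet (wrapping around), then delete the last character.
Starting from "cseufydbqq": after the first operation, "wmyozsxvkk"; after the second, "wmyozsxvk".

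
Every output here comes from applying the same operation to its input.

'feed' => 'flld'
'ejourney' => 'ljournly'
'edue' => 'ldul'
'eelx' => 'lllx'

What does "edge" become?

In each case the input is transformed by: replace every "e" with "l".
Doing the same to "edge": "ldgl".

ldgl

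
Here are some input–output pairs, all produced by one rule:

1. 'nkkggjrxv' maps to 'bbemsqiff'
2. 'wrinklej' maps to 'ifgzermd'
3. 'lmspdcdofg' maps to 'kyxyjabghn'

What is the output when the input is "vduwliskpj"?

What's happening: move the first 3 characters to the end (rotate left by 3), then shift every letter 5 places backward in the alphabet (wrapping around).
On "vduwliskpj" that produces "rgdnfkeqyp".

rgdnfkeqyp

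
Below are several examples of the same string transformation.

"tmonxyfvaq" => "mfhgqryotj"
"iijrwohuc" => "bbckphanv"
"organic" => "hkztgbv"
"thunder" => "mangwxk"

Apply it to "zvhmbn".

In each case the input is transformed by: shift every letter 7 places backward in the alphabet (wrapping around).
For "zvhmbn" the result is "soafug".

soafug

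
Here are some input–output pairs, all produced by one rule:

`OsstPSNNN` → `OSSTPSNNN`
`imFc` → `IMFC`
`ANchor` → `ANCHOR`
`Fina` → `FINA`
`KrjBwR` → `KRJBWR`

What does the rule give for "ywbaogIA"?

YWBAOGIA

The rule is to convert every letter to uppercase.
Doing the same to "ywbaogIA": "YWBAOGIA".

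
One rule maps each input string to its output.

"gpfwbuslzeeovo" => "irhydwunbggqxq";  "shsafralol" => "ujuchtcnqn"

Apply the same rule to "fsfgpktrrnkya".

The transformation: shift every letter 2 places forward in the alphabet (wrapping around).
Applying that to "fsfgpktrrnkya" gives "huhirmvttpmac".

huhirmvttpmac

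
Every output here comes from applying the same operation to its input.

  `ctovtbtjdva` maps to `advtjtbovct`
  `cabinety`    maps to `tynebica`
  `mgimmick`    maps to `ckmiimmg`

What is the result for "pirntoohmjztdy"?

What's happening: swap each adjacent pair of characters (1↔2, 3↔4, ...), then reverse the string.
On "pirntoohmjztdy": the first step gives "ipnrothojmtzyd", and the second then gives "dyztmjohtornpi".

dyztmjohtornpi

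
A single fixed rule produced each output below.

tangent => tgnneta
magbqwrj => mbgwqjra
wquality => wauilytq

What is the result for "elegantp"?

In each case the input is transformed by: swap each adjacent pair of characters (1↔2, 3↔4, ...), then move the first character to the end.
Starting from "elegantp": after the first operation, "legenapt"; after the second, "egenaptl".

egenaptl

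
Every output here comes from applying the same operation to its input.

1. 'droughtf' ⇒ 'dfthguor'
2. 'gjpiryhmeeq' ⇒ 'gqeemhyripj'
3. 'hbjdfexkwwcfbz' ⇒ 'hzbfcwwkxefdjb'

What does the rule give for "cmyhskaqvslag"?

cgalsvqakshym

Rule — reverse the string, then move the last character to the front.
"cmyhskaqvslag" → "galsvqakshymc" → "cgalsvqakshym".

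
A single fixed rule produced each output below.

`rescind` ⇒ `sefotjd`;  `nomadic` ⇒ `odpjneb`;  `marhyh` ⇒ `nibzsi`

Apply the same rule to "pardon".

What's happening: shift every letter 1 place forward in the alphabet (wrapping around), then take characters alternately from the front and the back (1st, last, 2nd, 2nd-last, ...).
Applying both steps to "pardon": "qbsepo", then "qobpse".

qobpse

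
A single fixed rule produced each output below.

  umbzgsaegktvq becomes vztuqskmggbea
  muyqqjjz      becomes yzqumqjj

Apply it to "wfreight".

Each output is the input with this applied: sort the characters into reverse alphabetical order, then swap each adjacent pair of characters (1↔2, 3↔4, ...).
For "wfreight" the result is "twirghef".
(Check on "muyqqjjz": → "zyuqqmjj" → "yzqumqjj" ✓)

twirghef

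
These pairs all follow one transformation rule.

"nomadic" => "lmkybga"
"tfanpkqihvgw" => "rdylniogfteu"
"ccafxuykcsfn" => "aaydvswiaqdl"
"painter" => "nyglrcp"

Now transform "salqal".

What's happening: shift every letter 2 places backward in the alphabet (wrapping around).
For "salqal" the result is "qyjoyj".

qyjoyj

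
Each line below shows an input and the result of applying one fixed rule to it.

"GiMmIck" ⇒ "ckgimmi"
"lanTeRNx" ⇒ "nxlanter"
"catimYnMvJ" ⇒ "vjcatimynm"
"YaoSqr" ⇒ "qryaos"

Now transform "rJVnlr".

What's happening: move the last 2 characters to the front (rotate right by 2), then convert every letter to lowercase.
Doing the same to "rJVnlr": "lrrjvn".
(Check on "lanTeRNx": → "NxlanTeR" → "nxlanter" ✓)

lrrjvn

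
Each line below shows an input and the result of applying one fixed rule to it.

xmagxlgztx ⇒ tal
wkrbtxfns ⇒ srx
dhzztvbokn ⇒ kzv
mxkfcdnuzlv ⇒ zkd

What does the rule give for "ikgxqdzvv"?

vgd

Each output is the input with this applied: keep one character in every 3, starting at position 3 (positions 3rd, 6th, 9th, ...), then move the last character to the front.
"ikgxqdzvv" → "gdv" → "vgd".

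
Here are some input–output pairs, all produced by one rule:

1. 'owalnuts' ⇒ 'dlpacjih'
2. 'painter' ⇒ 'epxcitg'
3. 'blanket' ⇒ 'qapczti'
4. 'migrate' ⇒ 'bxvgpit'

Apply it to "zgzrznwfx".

The pattern: shift every letter 11 places backward in the alphabet (wrapping around).
For "zgzrznwfx" the result is "ovogoclum".

ovogoclum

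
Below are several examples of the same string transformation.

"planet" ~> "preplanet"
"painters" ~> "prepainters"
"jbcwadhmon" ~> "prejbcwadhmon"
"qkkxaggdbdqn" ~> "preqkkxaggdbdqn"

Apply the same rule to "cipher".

The transformation: prepend "pre".
Applying that to "cipher" gives "precipher".

precipher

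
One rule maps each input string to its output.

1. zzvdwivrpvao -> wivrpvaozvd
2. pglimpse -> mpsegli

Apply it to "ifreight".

ightfre

The rule is to delete the first character, then move the first 3 characters to the end (rotate left by 3).
Starting from "ifreight": after the first operation, "freight"; after the second, "ightfre".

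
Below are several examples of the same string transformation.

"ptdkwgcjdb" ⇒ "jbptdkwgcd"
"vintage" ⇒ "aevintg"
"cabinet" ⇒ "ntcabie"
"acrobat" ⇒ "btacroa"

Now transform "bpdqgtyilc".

The pattern: move the last 2 characters to the front (rotate right by 2), then swap the first and last characters.
Starting from "bpdqgtyilc": after the first operation, "lcbpdqgtyi"; after the second, "icbpdqgtyl".
(Check on "ptdkwgcjdb": → "dbptdkwgcj" → "jbptdkwgcd" ✓)

icbpdqgtyl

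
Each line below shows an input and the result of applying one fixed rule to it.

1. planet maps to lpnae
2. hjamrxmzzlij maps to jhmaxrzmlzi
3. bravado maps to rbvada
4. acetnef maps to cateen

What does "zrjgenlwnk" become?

The transformation: delete the last character, then swap each adjacent pair of characters (1↔2, 3↔4, ...).
Applying both steps to "zrjgenlwnk": "zrjgenlwn", then "rzgjnewln".

rzgjnewln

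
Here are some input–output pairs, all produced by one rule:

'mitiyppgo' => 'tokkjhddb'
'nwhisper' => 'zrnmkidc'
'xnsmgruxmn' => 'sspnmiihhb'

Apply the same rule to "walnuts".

vrponig

Looking at the pairs, the operation is to shift every letter 5 places backward in the alphabet (wrapping around), then sort the characters into reverse alphabetical order.
So "walnuts" becomes "vrponig".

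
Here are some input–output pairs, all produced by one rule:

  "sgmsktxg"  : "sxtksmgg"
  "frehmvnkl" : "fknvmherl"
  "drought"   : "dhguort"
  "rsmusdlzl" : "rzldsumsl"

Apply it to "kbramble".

klbmarbe

The transformation: reverse the string, then swap the first and last characters.
On "kbramble": the first step gives "elbmarbk", and the second then gives "klbmarbe".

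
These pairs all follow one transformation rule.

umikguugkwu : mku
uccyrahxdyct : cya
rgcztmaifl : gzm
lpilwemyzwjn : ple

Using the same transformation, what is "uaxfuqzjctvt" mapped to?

afq

What's happening: keep every other character starting from the second (positions 2nd, 4th, 6th, ...), then keep only the first 3 characters.
For "uaxfuqzjctvt", step one produces "afqjtt"; step two turns that into "afq".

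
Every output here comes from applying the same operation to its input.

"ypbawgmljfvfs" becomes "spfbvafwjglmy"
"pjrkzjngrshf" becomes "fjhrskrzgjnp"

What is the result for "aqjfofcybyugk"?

Rule — take characters alternately from the front and the back (1st, last, 2nd, 2nd-last, ...), then move the first character to the end.
"aqjfofcybyugk" → "kqgjufyobfyca".
(Check on "pjrkzjngrshf": → "pfjhrskrzgjn" → "fjhrskrzgjnp" ✓)

kqgjufyobfyca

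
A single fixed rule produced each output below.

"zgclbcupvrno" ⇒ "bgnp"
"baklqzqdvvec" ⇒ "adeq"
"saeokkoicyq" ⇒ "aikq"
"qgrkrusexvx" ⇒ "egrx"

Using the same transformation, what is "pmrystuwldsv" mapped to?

mssw

Looking at the pairs, the operation is to keep one character in every 3, starting at position 2 (positions 2nd, 5th, 8th, ...), then sort the characters into alphabetical order.
Applying both steps to "pmrystuwldsv": "msws", then "mssw".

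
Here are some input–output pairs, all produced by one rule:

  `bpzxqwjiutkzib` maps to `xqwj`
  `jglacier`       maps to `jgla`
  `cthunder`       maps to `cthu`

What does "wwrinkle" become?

What's happening: swap the front and back halves of the string, then keep only the last 4 characters.
Doing the same to "wwrinkle": "wwri".
(Check on "bpzxqwjiutkzib": → "iutkzibbpzxqwj" → "xqwj" ✓)

wwri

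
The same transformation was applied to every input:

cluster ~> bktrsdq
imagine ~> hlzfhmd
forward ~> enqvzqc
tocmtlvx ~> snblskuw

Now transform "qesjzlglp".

What's happening: shift every letter 1 place backward in the alphabet (wrapping around).
On "qesjzlglp" that produces "pdriykfko".

pdriykfko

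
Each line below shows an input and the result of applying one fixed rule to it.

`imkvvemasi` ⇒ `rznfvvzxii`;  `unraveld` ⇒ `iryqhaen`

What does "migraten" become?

Rule — shift every letter 13 places forward in the alphabet (wrapping around) — i.e. ROT13, then swap the front and back halves of the string.
So "migraten" becomes "ngrazvte".
(Check on "unraveld": → "haeniryq" → "iryqhaen" ✓)

ngrazvte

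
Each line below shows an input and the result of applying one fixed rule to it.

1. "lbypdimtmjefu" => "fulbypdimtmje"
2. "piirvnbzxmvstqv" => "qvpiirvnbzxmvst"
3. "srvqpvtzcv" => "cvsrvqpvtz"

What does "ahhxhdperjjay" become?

ayahhxhdperjj

Looking at the pairs, the operation is to move the last 2 characters to the front (rotate right by 2).
So "ahhxhdperjjay" becomes "ayahhxhdperjj".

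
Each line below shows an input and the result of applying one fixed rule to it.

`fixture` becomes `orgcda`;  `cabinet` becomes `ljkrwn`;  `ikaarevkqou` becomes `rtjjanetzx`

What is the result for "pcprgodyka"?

ylyapxmht

Rule — delete the last character, then shift every letter 9 places forward in the alphabet (wrapping around).
"pcprgodyka" → "ylyapxmht".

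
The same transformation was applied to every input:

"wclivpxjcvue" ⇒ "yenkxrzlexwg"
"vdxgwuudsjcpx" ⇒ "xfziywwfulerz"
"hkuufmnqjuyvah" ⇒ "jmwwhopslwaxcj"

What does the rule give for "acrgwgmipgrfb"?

The rule is to shift every letter 2 places forward in the alphabet (wrapping around).
So "acrgwgmipgrfb" becomes "cetiyiokrithd".

cetiyiokrithd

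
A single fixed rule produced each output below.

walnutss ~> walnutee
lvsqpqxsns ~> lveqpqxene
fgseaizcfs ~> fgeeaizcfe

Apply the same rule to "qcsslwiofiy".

qceelwiofiy

Looking at the pairs, the operation is to replace every "s" with "e".
"qcsslwiofiy" → "qceelwiofiy".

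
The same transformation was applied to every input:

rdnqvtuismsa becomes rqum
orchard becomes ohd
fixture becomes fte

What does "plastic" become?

psc

The pattern: keep one character in every 3, starting at position 1 (positions 1st, 4th, 7th, ...).
So "plastic" becomes "psc".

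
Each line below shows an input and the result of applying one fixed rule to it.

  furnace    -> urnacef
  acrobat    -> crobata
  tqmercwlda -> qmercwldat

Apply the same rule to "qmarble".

marbleq

The rule is to move the first character to the end.
For "qmarble" the result is "marbleq".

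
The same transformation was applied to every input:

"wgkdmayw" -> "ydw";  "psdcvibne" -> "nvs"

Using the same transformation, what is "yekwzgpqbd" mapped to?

bgk

The transformation: reverse the string, then keep one character in every 3, starting at position 2 (positions 2nd, 5th, 8th, ...).
For "yekwzgpqbd", step one produces "dbqpgzwkey"; step two turns that into "bgk".
(Check on "wgkdmayw": → "wyamdkgw" → "ydw" ✓)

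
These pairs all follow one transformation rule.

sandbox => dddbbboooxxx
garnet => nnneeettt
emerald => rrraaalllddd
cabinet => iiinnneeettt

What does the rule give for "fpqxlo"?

Looking at the pairs, the operation is to delete the first 3 characters, then repeat every character 3 times.
Working it through for "fpqxlo": intermediate "xlo", final "xxxlllooo".

xxxlllooo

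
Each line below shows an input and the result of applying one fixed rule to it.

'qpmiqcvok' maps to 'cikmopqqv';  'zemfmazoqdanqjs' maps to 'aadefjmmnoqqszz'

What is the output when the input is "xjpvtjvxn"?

In each case the input is transformed by: sort the characters into alphabetical order.
For "xjpvtjvxn" the result is "jjnptvvxx".

jjnptvvxx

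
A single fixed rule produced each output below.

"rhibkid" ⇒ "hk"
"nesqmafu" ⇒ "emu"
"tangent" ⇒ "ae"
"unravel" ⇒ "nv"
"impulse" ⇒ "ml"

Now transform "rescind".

ei

The pattern: keep one character in every 3, starting at position 2 (positions 2nd, 5th, 8th, ...).
For "rescind" the result is "ei".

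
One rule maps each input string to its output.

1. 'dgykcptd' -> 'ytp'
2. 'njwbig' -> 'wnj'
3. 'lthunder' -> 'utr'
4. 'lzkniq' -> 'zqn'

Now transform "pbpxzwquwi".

zxw

Rule — sort the characters into reverse alphabetical order, then keep only the first 3 characters.
Starting from "pbpxzwquwi": after the first operation, "zxwwuqppib"; after the second, "zxw".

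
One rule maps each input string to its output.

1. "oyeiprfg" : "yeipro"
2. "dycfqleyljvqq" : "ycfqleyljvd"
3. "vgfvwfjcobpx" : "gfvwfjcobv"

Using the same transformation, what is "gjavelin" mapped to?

What's happening: delete the last 2 characters, then move the first character to the end.
On "gjavelin": the first step gives "gjavel", and the second then gives "javelg".

javelg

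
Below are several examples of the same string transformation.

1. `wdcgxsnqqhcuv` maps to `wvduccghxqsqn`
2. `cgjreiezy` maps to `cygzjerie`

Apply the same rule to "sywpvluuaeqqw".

swyqwqpevaluu

In each case the input is transformed by: take characters alternately from the front and the back (1st, last, 2nd, 2nd-last, ...).
Doing the same to "sywpvluuaeqqw": "swyqwqpevaluu".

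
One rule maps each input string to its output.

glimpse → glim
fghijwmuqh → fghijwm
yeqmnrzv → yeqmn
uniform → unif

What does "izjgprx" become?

izjg

Each output is the input with this applied: delete the last 3 characters.
"izjgprx" → "izjg".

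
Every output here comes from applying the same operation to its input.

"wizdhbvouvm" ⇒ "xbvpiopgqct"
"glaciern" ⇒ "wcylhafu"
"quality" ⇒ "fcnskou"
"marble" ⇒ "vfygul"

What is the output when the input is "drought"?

The rule is to move the first 3 characters to the end (rotate left by 3), then shift every letter 6 places backward in the alphabet (wrapping around).
"drought" → "ughtdro" → "oabnxli".

oabnxli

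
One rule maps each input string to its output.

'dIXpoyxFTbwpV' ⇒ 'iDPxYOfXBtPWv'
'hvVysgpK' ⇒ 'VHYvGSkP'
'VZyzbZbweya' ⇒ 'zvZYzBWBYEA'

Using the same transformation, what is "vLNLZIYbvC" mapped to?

lVlnizBycV

The transformation: swap each adjacent pair of characters (1↔2, 3↔4, ...), then flip the case of every letter.
Starting from "vLNLZIYbvC": after the first operation, "LvLNIZbYCv"; after the second, "lVlnizBycV".
(Check on "hvVysgpK": → "vhyVgsKp" → "VHYvGSkP" ✓)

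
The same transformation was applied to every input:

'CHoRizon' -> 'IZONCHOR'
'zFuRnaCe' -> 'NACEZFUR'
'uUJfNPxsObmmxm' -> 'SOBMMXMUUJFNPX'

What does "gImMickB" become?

What's happening: swap the front and back halves of the string, then convert every letter to uppercase.
Applying both steps to "gImMickB": "ickBgImM", then "ICKBGIMM".

ICKBGIMM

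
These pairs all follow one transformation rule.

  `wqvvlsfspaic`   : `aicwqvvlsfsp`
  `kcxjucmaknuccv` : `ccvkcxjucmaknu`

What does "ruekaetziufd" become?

What's happening: move the last 3 characters to the front (rotate right by 3).
For "ruekaetziufd" the result is "ufdruekaetzi".

ufdruekaetzi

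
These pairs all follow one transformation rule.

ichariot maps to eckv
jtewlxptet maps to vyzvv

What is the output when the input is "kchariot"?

eckv

In each case the input is transformed by: keep every other character starting from the second (positions 2nd, 4th, 6th, ...), then shift every letter 2 places forward in the alphabet (wrapping around).
Working it through for "kchariot": intermediate "cait", final "eckv".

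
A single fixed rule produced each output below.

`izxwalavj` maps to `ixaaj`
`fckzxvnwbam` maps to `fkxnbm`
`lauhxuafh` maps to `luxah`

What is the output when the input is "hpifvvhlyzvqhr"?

The pattern: keep every other character starting from the first (positions 1st, 3rd, 5th, ...).
Applying that to "hpifvvhlyzvqhr" gives "hivhyvh".

hivhyvh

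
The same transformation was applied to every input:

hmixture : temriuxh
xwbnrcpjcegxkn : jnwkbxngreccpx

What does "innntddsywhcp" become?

dpncnhnwtydsi

Each output is the input with this applied: take characters alternately from the front and the back (1st, last, 2nd, 2nd-last, ...), then swap the first and last characters.
Starting from "innntddsywhcp": after the first operation, "ipncnhnwtydsd"; after the second, "dpncnhnwtydsi".
(Check on "xwbnrcpjcegxkn": → "xnwkbxngreccpj" → "jnwkbxngreccpx" ✓)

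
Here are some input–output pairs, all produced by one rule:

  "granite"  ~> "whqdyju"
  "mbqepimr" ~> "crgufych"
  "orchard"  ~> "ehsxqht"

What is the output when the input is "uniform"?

kdyvehc

What's happening: shift every letter 10 places backward in the alphabet (wrapping around).
Applying that to "uniform" gives "kdyvehc".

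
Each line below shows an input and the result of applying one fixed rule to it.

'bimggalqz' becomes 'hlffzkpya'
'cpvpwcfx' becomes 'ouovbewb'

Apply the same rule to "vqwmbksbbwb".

pvlajraavau

Rule — shift every letter 1 place backward in the alphabet (wrapping around), then move the first character to the end.
Working it through for "vqwmbksbbwb": intermediate "upvlajraava", final "pvlajraavau".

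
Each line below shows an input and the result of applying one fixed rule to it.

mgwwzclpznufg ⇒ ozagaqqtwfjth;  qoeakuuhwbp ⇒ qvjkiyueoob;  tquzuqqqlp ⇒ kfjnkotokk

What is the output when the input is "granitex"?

nyraluhc

Each output is the input with this applied: shift every letter 6 places backward in the alphabet (wrapping around), then move the last 3 characters to the front (rotate right by 3).
Applying both steps to "granitex": "aluhcnyr", then "nyraluhc".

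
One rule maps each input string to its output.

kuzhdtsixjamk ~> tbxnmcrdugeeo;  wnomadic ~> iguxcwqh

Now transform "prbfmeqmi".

vzgykgcjl

The rule is to move the first 2 characters to the end (rotate left by 2), then shift every letter 6 places backward in the alphabet (wrapping around).
For "prbfmeqmi", step one produces "bfmeqmipr"; step two turns that into "vzgykgcjl".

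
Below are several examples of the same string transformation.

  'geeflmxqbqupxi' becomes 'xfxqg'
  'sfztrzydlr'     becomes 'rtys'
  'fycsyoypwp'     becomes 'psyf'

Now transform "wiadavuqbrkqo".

In each case the input is transformed by: keep one character in every 3, starting at position 1 (positions 1st, 4th, 7th, ...), then swap the first and last characters.
On "wiadavuqbrkqo" that produces "odurw".

odurw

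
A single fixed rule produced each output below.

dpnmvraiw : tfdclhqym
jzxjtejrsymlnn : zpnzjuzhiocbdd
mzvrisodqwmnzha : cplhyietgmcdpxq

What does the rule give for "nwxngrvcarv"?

dmndwhlsqhl

The pattern: shift every letter 10 places backward in the alphabet (wrapping around).
For "nwxngrvcarv" the result is "dmndwhlsqhl".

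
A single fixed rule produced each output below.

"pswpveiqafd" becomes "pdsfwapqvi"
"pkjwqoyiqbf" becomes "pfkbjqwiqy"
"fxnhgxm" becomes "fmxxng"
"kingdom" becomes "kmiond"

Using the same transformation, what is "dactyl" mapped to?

Each output is the input with this applied: take characters alternately from the front and the back (1st, last, 2nd, 2nd-last, ...), then delete the last character.
On "dactyl": the first step gives "dlayct", and the second then gives "dlayc".

dlayc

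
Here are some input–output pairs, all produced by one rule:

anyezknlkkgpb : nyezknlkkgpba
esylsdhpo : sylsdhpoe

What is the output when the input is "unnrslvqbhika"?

nnrslvqbhikau

In each case the input is transformed by: move the first character to the end.
For "unnrslvqbhika" the result is "nnrslvqbhikau".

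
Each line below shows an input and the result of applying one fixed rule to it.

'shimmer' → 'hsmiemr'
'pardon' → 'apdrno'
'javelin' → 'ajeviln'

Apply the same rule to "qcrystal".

cqyrtsla

Rule — swap each adjacent pair of characters (1↔2, 3↔4, ...).
So "qcrystal" becomes "cqyrtsla".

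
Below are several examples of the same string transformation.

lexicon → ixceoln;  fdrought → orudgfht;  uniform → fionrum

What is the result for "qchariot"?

ahrciqot

Rule — move the first 3 characters to the end (rotate left by 3), then take characters alternately from the front and the back (1st, last, 2nd, 2nd-last, ...).
"qchariot" → "ariotqch" → "ahrciqot".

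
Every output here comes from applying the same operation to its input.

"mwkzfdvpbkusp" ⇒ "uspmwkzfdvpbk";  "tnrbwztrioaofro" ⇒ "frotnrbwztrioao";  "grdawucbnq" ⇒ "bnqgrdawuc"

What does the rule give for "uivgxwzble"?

What's happening: move the last 3 characters to the front (rotate right by 3).
Applying that to "uivgxwzble" gives "bleuivgxwz".

bleuivgxwz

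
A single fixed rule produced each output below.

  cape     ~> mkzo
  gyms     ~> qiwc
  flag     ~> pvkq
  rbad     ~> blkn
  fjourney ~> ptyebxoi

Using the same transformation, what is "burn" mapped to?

lebx

The rule is to shift every letter 10 places forward in the alphabet (wrapping around).
On "burn" that produces "lebx".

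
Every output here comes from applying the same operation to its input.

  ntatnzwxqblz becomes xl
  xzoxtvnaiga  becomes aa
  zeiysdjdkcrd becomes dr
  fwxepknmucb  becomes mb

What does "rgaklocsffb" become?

Looking at the pairs, the operation is to keep one character in every 3, starting at position 2 (positions 2nd, 5th, 8th, ...), then delete the first 2 characters.
Working it through for "rgaklocsffb": intermediate "glsb", final "sb".

sb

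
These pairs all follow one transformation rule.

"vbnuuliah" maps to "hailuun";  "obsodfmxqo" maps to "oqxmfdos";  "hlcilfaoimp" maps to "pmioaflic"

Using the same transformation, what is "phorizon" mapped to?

What's happening: reverse the string, then delete the last 2 characters.
Applying both steps to "phorizon": "nozirohp", then "noziro".

noziro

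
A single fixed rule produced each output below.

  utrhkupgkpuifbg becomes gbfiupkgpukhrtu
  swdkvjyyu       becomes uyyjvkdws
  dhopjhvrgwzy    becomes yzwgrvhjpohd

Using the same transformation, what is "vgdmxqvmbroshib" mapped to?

bihsorbmvqxmdgv

Looking at the pairs, the operation is to reverse the string.
Applying that to "vgdmxqvmbroshib" gives "bihsorbmvqxmdgv".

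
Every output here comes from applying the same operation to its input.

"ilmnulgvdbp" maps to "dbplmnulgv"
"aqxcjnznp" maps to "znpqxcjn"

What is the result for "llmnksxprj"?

prjlmnksx

What's happening: delete the first character, then move the last 3 characters to the front (rotate right by 3).
"llmnksxprj" → "lmnksxprj" → "prjlmnksx".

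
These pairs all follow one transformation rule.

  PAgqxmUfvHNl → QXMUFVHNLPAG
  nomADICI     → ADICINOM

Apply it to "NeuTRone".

TRONENEU

Rule — move the first 3 characters to the end (rotate left by 3), then convert every letter to uppercase.
For "NeuTRone" the result is "TRONENEU".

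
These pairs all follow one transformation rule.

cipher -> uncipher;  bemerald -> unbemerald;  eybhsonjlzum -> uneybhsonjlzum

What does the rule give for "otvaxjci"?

unotvaxjci

In each case the input is transformed by: prepend "un".
"otvaxjci" → "unotvaxjci".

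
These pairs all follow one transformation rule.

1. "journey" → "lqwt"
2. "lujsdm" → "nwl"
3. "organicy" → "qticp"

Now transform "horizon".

jqtk

Looking at the pairs, the operation is to delete the last 3 characters, then shift every letter 2 places forward in the alphabet (wrapping around).
Applying both steps to "horizon": "hori", then "jqtk".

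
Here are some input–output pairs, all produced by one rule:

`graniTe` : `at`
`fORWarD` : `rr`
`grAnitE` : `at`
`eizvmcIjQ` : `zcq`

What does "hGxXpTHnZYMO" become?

What's happening: keep one character in every 3, starting at position 3 (positions 3rd, 6th, 9th, ...), then convert every letter to lowercase.
"hGxXpTHnZYMO" → "xTZO" → "xtzo".

xtzo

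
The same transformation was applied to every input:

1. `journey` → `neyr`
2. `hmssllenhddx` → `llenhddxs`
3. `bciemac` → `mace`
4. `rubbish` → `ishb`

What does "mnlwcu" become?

cuw

In each case the input is transformed by: delete the first 3 characters, then move the first character to the end.
"mnlwcu" → "wcu" → "cuw".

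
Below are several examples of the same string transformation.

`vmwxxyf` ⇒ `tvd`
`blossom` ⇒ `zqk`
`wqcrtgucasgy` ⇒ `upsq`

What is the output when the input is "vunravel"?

tpc

The pattern: keep one character in every 3, starting at position 1 (positions 1st, 4th, 7th, ...), then shift every letter 2 places backward in the alphabet (wrapping around).
Applying both steps to "vunravel": "vre", then "tpc".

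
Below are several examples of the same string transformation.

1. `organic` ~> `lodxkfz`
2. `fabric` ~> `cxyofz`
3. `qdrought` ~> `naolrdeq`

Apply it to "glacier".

dixzfbo

Rule — shift every letter 3 places backward in the alphabet (wrapping around).
Doing the same to "glacier": "dixzfbo".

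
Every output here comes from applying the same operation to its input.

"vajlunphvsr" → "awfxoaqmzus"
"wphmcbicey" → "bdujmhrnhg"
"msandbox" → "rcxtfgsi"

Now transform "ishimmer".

nwxjmrnr

In each case the input is transformed by: shift every letter 5 places forward in the alphabet (wrapping around), then take characters alternately from the front and the back (1st, last, 2nd, 2nd-last, ...).
Starting from "ishimmer": after the first operation, "nxmnrrjw"; after the second, "nwxjmrnr".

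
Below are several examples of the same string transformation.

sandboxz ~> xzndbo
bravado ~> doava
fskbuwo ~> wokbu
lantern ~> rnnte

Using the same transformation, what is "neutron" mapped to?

Looking at the pairs, the operation is to delete the first 2 characters, then move the last 2 characters to the front (rotate right by 2).
Starting from "neutron": after the first operation, "utron"; after the second, "onutr".

onutr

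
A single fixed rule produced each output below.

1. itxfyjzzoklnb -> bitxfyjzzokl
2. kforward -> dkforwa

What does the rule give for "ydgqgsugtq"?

The transformation: move the last 2 characters to the front (rotate right by 2), then delete the first character.
Applying both steps to "ydgqgsugtq": "tqydgqgsug", then "qydgqgsug".

qydgqgsug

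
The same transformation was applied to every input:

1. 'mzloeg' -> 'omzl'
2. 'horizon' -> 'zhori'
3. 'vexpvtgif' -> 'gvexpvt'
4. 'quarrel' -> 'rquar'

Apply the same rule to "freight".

The pattern: delete the last 2 characters, then move the last character to the front.
"freight" → "freig" → "gfrei".

gfrei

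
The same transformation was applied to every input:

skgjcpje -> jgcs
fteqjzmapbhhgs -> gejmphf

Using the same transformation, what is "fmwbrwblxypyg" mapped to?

gwrbxpf

The rule is to keep every other character starting from the first (positions 1st, 3rd, 5th, ...), then swap the first and last characters.
Applying both steps to "fmwbrwblxypyg": "fwrbxpg", then "gwrbxpf".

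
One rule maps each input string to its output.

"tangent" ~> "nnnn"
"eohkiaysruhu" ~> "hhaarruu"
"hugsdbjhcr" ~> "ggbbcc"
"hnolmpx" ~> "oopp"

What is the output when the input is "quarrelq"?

aaee

The transformation: keep one character in every 3, starting at position 3 (positions 3rd, 6th, 9th, ...), then double every character.
Doing the same to "quarrelq": "aaee".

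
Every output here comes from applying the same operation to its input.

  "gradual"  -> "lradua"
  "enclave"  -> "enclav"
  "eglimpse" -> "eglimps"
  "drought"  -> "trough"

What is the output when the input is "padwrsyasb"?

badwrsyas

The rule is to delete the first character, then move the last character to the front.
"padwrsyasb" → "badwrsyas".
(Check on "enclave": → "nclave" → "enclav" ✓)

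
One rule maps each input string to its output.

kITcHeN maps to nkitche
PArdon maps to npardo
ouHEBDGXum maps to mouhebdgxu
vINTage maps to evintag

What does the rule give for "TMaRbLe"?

etmarbl

Each output is the input with this applied: move the last character to the front, then convert every letter to lowercase.
Starting from "TMaRbLe": after the first operation, "eTMaRbL"; after the second, "etmarbl".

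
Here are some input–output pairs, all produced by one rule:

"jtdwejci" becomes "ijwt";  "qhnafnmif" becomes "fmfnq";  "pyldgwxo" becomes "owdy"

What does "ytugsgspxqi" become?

ixssuy

In each case the input is transformed by: reverse the string, then keep every other character starting from the first (positions 1st, 3rd, 5th, ...).
Applying both steps to "ytugsgspxqi": "iqxpsgsguty", then "ixssuy".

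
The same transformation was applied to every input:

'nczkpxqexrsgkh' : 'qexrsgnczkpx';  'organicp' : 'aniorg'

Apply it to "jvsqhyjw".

qhyjvs

The rule is to delete the last 2 characters, then swap the front and back halves of the string.
Starting from "jvsqhyjw": after the first operation, "jvsqhy"; after the second, "qhyjvs".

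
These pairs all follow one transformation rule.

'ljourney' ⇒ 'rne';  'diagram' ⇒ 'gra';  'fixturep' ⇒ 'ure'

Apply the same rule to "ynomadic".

adi

The pattern: move the last character to the front, then keep only the last 3 characters.
On "ynomadic": the first step gives "cynomadi", and the second then gives "adi".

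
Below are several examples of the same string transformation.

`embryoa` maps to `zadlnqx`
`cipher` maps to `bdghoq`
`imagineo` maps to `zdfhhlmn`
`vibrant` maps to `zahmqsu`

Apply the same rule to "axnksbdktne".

zacdjjmmrsw

The transformation: sort the characters into alphabetical order, then shift every letter 1 place backward in the alphabet (wrapping around).
Applying both steps to "axnksbdktne": "abdekknnstx", then "zacdjjmmrsw".
(Check on "cipher": → "cehipr" → "bdghoq" ✓)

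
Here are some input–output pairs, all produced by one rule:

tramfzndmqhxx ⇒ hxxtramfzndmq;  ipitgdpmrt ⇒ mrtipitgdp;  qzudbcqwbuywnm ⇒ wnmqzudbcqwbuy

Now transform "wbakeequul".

Looking at the pairs, the operation is to move the last 3 characters to the front (rotate right by 3).
So "wbakeequul" becomes "uulwbakeeq".

uulwbakeeq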